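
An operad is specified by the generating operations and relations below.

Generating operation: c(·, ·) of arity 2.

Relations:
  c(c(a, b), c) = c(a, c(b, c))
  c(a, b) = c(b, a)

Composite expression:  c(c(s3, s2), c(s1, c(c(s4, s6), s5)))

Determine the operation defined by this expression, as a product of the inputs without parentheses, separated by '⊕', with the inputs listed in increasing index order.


s1 ⊕ s2 ⊕ s3 ⊕ s4 ⊕ s5 ⊕ s6

Key point: c commutes, so take the s-inputs in any fixed order.
c(s3, s2) linearizes to s3 ⊕ s2
c(s4, s6) linearizes to s4 ⊕ s6
c(c(s4, s6), s5) linearizes to s4 ⊕ s6 ⊕ s5
c(s1, c(c(s4, s6), s5)) linearizes to s1 ⊕ s4 ⊕ s6 ⊕ s5
c(c(s3, s2), c(s1, c(c(s4, s6), s5))) linearizes to s3 ⊕ s2 ⊕ s1 ⊕ s4 ⊕ s6 ⊕ s5
sorting the factors by input index: s1 ⊕ s2 ⊕ s3 ⊕ s4 ⊕ s5 ⊕ s6


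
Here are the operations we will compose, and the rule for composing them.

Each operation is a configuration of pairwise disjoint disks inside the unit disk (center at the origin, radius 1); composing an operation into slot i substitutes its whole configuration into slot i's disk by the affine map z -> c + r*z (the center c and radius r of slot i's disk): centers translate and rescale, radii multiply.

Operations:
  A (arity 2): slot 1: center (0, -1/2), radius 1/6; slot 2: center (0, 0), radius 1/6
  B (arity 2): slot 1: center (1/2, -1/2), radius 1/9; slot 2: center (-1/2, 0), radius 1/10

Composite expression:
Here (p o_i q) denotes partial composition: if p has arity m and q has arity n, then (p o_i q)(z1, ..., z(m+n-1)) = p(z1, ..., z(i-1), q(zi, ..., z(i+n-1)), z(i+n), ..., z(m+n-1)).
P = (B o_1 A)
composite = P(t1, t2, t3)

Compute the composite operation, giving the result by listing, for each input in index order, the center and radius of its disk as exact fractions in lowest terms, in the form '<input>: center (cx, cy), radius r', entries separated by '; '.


t1: center (1/2, -5/9), radius 1/54; t2: center (1/2, -1/2), radius 1/54; t3: center (-1/2, 0), radius 1/10

Below B, radii multiply path by path; the t-disk centers shift.
t1 passes through 2 substitutions, ending at center (1/2, -5/9), radius 1/54
t2 passes through 2 substitutions, ending at center (1/2, -1/2), radius 1/54
t3 passes through 1 substitution, ending at center (-1/2, 0), radius 1/10


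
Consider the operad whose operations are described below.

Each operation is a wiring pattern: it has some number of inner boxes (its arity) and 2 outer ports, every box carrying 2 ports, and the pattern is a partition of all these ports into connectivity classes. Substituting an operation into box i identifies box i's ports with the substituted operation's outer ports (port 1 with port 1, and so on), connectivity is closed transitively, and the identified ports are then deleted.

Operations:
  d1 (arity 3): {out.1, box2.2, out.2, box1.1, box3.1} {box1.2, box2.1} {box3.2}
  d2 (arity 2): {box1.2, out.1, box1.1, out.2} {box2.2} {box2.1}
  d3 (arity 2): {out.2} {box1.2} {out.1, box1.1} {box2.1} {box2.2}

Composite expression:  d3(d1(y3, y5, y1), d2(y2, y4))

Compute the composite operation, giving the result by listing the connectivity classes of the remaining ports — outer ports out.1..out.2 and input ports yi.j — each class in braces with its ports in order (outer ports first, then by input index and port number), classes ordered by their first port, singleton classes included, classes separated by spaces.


{out.1, y1.1, y3.1, y5.2} {out.2} {y1.2} {y2.1, y2.2} {y3.2, y5.1} {y4.1} {y4.2}


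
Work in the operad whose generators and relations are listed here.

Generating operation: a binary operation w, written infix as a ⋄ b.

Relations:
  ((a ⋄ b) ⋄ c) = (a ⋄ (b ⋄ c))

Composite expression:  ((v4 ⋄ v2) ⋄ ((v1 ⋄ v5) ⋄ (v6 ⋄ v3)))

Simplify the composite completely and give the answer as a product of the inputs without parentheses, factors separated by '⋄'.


v4 ⋄ v2 ⋄ v1 ⋄ v5 ⋄ v6 ⋄ v3

Under associativity of w, the answer is the v's in reading order.
(v4 ⋄ v2) collapses to v4 ⋄ v2
(v1 ⋄ v5) collapses to v1 ⋄ v5
(v6 ⋄ v3) collapses to v6 ⋄ v3
((v1 ⋄ v5) ⋄ (v6 ⋄ v3)) collapses to v1 ⋄ v5 ⋄ v6 ⋄ v3
((v4 ⋄ v2) ⋄ ((v1 ⋄ v5) ⋄ (v6 ⋄ v3))) collapses to v4 ⋄ v2 ⋄ v1 ⋄ v5 ⋄ v6 ⋄ v3


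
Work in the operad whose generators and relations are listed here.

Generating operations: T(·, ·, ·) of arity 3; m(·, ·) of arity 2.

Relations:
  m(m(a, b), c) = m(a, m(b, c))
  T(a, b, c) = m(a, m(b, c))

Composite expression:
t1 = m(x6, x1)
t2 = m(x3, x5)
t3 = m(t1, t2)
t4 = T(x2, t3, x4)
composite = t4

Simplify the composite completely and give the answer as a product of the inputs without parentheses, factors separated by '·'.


x2 · x6 · x1 · x3 · x5 · x4

All parenthesizations of T agree; list the x-inputs left to right.
m(x6, x1) collapses to x6 · x1
m(x3, x5) collapses to x3 · x5
m(m(x6, x1), m(x3, x5)) collapses to x6 · x1 · x3 · x5
T(x2, m(m(x6, x1), m(x3, x5)), x4) collapses to x2 · x6 · x1 · x3 · x5 · x4


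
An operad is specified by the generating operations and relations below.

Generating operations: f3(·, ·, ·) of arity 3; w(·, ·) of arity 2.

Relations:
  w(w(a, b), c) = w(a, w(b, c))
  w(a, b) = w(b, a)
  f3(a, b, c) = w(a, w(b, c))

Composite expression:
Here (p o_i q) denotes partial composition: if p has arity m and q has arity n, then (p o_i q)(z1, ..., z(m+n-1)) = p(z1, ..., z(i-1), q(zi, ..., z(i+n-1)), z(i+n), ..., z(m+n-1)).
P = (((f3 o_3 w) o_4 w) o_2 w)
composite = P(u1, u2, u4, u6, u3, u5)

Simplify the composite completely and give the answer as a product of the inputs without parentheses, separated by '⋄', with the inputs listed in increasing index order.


u1 ⋄ u2 ⋄ u3 ⋄ u4 ⋄ u5 ⋄ u6


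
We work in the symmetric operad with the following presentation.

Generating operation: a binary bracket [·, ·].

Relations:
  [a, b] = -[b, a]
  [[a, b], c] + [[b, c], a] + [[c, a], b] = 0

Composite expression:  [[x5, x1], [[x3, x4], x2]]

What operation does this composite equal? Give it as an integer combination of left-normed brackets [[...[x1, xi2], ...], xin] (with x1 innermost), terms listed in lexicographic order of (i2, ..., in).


[[[[x1, x5], x2], x3], x4] - [[[[x1, x5], x2], x4], x3] - [[[[x1, x5], x3], x4], x2] + [[[[x1, x5], x4], x3], x2]

Skip Jacobi rewriting: expand, keep x1-initial words, read off terms.
Composite bracket: [[x5, x1], [[x3, x4], x2]]
The bracket unfolds into 16 signed words via [a, b] = ab - ba (2^4 = 16).
Only words starting with x1 matter:
  sign of x1x5x2x3x4 is +1, so it contributes +[[[[x1, x5], x2], x3], x4]
  sign of x1x5x2x4x3 is -1, so it contributes -[[[[x1, x5], x2], x4], x3]
  sign of x1x5x3x4x2 is -1, so it contributes -[[[[x1, x5], x3], x4], x2]
  sign of x1x5x4x3x2 is +1, so it contributes +[[[[x1, x5], x4], x3], x2]


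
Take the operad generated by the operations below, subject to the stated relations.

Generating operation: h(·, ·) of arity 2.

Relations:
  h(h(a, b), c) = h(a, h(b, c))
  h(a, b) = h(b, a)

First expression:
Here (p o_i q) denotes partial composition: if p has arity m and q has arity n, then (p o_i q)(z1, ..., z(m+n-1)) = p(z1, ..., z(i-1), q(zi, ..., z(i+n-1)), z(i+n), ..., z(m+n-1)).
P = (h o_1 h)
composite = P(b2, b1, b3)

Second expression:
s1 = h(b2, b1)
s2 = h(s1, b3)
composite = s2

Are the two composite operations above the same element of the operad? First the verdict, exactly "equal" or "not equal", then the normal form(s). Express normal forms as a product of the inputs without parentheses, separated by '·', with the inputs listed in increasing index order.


equal; the common form is b1 · b2 · b3

Normal form of the first expression: b1 · b2 · b3
Normal form of the second expression: b1 · b2 · b3
Identical normal forms: equal.


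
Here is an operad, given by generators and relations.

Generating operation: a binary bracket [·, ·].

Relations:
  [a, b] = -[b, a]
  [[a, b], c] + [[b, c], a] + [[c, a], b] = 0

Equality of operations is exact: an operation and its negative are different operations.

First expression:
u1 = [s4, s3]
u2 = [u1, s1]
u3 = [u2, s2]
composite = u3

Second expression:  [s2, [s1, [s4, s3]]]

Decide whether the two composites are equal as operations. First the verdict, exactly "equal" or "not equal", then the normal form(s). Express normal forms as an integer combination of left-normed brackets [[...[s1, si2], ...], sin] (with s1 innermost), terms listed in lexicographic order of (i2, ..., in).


equal: each reduces to [[[s1, s3], s4], s2] - [[[s1, s4], s3], s2]

The first composite normalizes to [[[s1, s3], s4], s2] - [[[s1, s4], s3], s2]
The second composite normalizes to [[[s1, s3], s4], s2] - [[[s1, s4], s3], s2]
Identical normal forms: equal.


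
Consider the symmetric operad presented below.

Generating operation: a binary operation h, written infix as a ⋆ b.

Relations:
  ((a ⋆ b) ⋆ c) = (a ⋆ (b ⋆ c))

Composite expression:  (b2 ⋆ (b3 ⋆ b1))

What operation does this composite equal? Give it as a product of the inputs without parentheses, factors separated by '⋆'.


Associativity of h dissolves the nesting; only the b-input order survives.
(b3 ⋆ b1) collapses to b3 ⋆ b1
(b2 ⋆ (b3 ⋆ b1)) collapses to b2 ⋆ b3 ⋆ b1

b2 ⋆ b3 ⋆ b1


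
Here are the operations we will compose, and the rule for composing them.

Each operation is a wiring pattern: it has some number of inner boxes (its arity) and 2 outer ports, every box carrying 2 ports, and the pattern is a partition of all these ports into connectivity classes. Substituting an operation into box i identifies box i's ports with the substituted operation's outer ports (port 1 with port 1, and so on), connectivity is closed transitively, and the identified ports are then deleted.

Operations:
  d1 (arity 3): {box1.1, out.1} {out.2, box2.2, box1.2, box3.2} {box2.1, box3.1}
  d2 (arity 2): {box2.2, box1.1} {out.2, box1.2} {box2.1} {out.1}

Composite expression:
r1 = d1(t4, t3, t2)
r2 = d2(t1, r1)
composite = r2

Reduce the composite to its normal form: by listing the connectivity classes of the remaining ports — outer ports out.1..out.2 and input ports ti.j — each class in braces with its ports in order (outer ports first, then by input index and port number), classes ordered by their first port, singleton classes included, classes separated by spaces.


{out.1} {out.2, t1.2} {t1.1, t2.2, t3.2, t4.2} {t2.1, t3.1} {t4.1}


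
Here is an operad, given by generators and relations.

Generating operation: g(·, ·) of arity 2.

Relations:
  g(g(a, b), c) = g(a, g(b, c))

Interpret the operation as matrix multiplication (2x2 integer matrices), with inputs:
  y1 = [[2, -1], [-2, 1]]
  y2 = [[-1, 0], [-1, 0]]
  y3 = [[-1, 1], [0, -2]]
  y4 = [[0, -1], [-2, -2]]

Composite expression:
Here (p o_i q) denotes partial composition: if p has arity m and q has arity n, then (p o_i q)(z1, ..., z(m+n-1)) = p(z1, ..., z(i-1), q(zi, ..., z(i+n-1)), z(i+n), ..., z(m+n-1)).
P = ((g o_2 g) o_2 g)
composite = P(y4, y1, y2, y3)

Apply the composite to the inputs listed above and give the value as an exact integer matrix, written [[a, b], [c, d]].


[[1, -1], [0, 0]]

g(y1, y2) = [[-1, 0], [1, 0]]
g(g(y1, y2), y3) = [[1, -1], [-1, 1]]
g(y4, g(g(y1, y2), y3)) = [[1, -1], [0, 0]]


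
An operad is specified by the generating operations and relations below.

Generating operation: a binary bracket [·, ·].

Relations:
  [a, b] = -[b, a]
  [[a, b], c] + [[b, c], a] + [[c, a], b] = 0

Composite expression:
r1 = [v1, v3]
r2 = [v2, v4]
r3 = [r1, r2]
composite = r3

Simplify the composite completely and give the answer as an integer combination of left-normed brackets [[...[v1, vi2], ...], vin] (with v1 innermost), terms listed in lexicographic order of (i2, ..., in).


[[[v1, v3], v2], v4] - [[[v1, v3], v4], v2]

Skip Jacobi rewriting: expand, keep v1-initial words, read off terms.
Composite bracket: [[v1, v3], [v2, v4]]
Full expansion: 8 signed words from ab - ba (2^3 = 8).
Coefficients come from the v1-initial words:
  the word v1v3v2v4 carries sign +1 and contributes +[[[v1, v3], v2], v4]
  the word v1v3v4v2 carries sign -1 and contributes -[[[v1, v3], v4], v2]


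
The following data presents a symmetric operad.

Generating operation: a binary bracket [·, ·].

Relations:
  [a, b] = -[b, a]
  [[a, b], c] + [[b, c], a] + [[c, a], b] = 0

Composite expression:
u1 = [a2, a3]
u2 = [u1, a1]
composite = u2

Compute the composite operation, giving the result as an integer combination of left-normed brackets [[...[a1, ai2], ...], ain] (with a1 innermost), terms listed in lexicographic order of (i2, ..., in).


-[[a1, a2], a3] + [[a1, a3], a2]

A multilinear Lie element is pinned by a1-initial words (a1 innermost).
Composite bracket: [[a2, a3], a1]
Expanding via [a, b] = ab - ba: 4 signed words (2^2 = 4).
Only words starting with a1 matter:
  sign of a1a2a3 is -1, so it contributes -[[a1, a2], a3]
  sign of a1a3a2 is +1, so it contributes +[[a1, a3], a2]


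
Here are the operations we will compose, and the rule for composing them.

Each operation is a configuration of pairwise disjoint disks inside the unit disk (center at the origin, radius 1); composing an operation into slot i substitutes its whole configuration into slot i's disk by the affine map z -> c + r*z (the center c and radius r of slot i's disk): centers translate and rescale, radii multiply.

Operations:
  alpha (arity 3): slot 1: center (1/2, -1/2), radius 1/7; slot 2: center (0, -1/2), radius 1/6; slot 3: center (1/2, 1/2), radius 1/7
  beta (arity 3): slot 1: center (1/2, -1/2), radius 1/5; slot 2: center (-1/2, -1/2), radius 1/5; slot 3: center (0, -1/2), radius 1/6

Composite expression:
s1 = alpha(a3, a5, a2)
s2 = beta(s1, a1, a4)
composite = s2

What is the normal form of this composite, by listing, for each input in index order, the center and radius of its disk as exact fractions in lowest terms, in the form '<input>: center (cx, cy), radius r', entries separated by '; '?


a1: center (-1/2, -1/2), radius 1/5; a2: center (3/5, -2/5), radius 1/35; a3: center (3/5, -3/5), radius 1/35; a4: center (0, -1/2), radius 1/6; a5: center (1/2, -3/5), radius 1/30

Follow each a-input down from beta: c' goes to c + r*c', radius to r*r'.
input a3: applying the 2 nested substitutions gives center (3/5, -3/5), radius 1/35
input a5: applying the 2 nested substitutions gives center (1/2, -3/5), radius 1/30
input a2: applying the 2 nested substitutions gives center (3/5, -2/5), radius 1/35
input a1: applying the 1 nested substitution gives center (-1/2, -1/2), radius 1/5
input a4: applying the 1 nested substitution gives center (0, -1/2), radius 1/6


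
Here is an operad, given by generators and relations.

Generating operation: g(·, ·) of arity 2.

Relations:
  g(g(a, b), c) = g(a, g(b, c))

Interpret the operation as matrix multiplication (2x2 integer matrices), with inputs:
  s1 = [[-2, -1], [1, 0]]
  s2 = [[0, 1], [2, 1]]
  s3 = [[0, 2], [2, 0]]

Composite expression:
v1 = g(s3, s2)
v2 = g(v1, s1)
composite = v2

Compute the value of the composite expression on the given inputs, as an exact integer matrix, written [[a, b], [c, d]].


[[-6, -4], [2, 0]]

g(s3, s2) = [[4, 2], [0, 2]]
g(g(s3, s2), s1) = [[-6, -4], [2, 0]]


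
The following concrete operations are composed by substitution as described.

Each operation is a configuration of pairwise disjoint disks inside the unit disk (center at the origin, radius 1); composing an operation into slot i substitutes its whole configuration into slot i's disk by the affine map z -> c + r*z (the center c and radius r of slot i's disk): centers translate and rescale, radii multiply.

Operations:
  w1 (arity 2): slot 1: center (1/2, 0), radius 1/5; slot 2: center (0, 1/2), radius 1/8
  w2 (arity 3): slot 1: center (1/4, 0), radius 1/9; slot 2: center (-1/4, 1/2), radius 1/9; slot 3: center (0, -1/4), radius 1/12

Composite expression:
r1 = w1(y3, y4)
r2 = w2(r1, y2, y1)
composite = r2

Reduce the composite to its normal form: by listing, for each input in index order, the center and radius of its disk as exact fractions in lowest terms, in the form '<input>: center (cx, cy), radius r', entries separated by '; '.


Nesting under w2 composes maps z -> c + r*z down each y-path.
y3: after 2 affine steps, its disk has center (11/36, 0), radius 1/45
y4: after 2 affine steps, its disk has center (1/4, 1/18), radius 1/72
y2: after 1 affine step, its disk has center (-1/4, 1/2), radius 1/9
y1: after 1 affine step, its disk has center (0, -1/4), radius 1/12

y1: center (0, -1/4), radius 1/12; y2: center (-1/4, 1/2), radius 1/9; y3: center (11/36, 0), radius 1/45; y4: center (1/4, 1/18), radius 1/72


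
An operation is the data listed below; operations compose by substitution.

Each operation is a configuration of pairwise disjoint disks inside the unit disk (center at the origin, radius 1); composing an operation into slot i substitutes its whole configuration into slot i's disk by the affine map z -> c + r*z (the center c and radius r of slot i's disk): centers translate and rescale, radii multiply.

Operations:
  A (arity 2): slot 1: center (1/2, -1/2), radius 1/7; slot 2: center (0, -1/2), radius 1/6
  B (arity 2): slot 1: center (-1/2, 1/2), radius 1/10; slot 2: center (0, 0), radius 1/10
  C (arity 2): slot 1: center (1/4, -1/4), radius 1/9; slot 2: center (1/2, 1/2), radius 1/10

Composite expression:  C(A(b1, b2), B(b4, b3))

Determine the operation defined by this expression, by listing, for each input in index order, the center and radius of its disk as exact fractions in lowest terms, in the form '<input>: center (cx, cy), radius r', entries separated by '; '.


b1: center (11/36, -11/36), radius 1/63; b2: center (1/4, -11/36), radius 1/54; b3: center (1/2, 1/2), radius 1/100; b4: center (9/20, 11/20), radius 1/100

Nesting under C composes maps z -> c + r*z down each b-path.
input b1: applying the 2 nested substitutions gives center (11/36, -11/36), radius 1/63
input b2: applying the 2 nested substitutions gives center (1/4, -11/36), radius 1/54
input b4: applying the 2 nested substitutions gives center (9/20, 11/20), radius 1/100
input b3: applying the 2 nested substitutions gives center (1/2, 1/2), radius 1/100


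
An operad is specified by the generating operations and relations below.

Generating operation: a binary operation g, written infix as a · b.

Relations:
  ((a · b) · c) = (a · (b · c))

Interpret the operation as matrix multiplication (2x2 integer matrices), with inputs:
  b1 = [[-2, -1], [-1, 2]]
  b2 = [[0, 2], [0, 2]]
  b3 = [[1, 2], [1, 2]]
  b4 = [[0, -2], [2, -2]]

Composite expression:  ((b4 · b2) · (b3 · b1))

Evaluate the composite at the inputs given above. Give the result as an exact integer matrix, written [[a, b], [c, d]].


[[16, -12], [0, 0]]

(b4 · b2) = [[0, -4], [0, 0]]
(b3 · b1) = [[-4, 3], [-4, 3]]
((b4 · b2) · (b3 · b1)) = [[16, -12], [0, 0]]


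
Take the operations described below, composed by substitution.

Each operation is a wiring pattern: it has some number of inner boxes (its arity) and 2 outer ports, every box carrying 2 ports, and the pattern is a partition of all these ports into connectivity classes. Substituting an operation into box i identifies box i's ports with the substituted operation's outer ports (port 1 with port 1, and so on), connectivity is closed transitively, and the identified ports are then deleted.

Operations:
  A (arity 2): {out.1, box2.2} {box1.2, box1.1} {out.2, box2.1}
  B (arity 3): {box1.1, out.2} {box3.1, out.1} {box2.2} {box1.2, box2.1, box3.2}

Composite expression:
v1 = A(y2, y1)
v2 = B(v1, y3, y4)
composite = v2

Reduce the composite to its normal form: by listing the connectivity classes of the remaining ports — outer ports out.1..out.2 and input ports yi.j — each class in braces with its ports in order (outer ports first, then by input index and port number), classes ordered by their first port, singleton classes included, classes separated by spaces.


{out.1, y4.1} {out.2, y1.2} {y1.1, y3.1, y4.2} {y2.1, y2.2} {y3.2}

Two ports join when wires chain via B-identified ports.
stage A: inputs (y2, y1), connectivity {out.1, y1.2} {out.2, y1.1} {y2.1, y2.2}, out.j its boundary
stage B: inputs (y2, y1, y3, y4), connectivity {out.1, y4.1} {out.2, y1.2} {y1.1, y3.1, y4.2} {y2.1, y2.2} {y3.2}, out.j its boundary


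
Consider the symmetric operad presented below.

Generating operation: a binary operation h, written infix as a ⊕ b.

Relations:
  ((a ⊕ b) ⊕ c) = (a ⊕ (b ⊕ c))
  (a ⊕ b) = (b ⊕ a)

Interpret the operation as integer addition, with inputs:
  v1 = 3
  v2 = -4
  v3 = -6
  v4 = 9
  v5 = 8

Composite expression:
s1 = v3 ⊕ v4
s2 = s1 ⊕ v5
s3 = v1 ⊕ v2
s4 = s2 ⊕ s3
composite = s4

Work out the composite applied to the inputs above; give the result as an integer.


10

(v3 ⊕ v4) = 3
((v3 ⊕ v4) ⊕ v5) = 11
(v1 ⊕ v2) = -1
(((v3 ⊕ v4) ⊕ v5) ⊕ (v1 ⊕ v2)) = 10


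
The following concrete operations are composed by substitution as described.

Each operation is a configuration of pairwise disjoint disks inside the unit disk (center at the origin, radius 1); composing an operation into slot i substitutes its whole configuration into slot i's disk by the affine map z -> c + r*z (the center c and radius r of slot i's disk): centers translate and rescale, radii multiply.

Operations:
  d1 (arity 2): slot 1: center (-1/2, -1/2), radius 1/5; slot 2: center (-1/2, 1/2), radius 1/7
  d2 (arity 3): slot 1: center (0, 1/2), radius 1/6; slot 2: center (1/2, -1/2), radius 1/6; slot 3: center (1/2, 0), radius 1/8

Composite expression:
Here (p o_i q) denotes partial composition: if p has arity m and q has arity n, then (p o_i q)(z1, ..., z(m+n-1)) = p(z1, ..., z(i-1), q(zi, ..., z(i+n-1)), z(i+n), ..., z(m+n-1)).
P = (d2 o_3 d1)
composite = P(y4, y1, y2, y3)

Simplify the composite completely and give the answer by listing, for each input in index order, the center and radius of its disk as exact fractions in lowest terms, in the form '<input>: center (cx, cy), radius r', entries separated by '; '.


y1: center (1/2, -1/2), radius 1/6; y2: center (7/16, -1/16), radius 1/40; y3: center (7/16, 1/16), radius 1/56; y4: center (0, 1/2), radius 1/6

Each y-disk chains the slot maps above it in d2; radii multiply.
input y4: applying the 1 nested substitution gives center (0, 1/2), radius 1/6
input y1: applying the 1 nested substitution gives center (1/2, -1/2), radius 1/6
input y2: applying the 2 nested substitutions gives center (7/16, -1/16), radius 1/40
input y3: applying the 2 nested substitutions gives center (7/16, 1/16), radius 1/56


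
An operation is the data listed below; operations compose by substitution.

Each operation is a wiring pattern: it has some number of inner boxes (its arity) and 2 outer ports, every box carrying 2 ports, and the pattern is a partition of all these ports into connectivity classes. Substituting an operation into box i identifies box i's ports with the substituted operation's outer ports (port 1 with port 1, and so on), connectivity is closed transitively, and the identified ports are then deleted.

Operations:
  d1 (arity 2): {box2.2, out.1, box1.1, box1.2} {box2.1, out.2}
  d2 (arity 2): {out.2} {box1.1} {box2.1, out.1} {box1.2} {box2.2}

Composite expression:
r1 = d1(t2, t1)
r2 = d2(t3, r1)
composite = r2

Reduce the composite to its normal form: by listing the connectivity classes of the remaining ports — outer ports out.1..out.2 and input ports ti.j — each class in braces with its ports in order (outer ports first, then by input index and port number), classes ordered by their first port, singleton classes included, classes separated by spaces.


{out.1, t1.2, t2.1, t2.2} {out.2} {t1.1} {t3.1} {t3.2}

Connectivity passes through glued d2-boundaries; trace each wire chain.
composing d1 on (t2, t1), with out.j its own outer ports: {out.1, t1.2, t2.1, t2.2} {out.2, t1.1}
composing d2 on (t3, t2, t1), with out.j its own outer ports: {out.1, t1.2, t2.1, t2.2} {out.2} {t1.1} {t3.1} {t3.2}


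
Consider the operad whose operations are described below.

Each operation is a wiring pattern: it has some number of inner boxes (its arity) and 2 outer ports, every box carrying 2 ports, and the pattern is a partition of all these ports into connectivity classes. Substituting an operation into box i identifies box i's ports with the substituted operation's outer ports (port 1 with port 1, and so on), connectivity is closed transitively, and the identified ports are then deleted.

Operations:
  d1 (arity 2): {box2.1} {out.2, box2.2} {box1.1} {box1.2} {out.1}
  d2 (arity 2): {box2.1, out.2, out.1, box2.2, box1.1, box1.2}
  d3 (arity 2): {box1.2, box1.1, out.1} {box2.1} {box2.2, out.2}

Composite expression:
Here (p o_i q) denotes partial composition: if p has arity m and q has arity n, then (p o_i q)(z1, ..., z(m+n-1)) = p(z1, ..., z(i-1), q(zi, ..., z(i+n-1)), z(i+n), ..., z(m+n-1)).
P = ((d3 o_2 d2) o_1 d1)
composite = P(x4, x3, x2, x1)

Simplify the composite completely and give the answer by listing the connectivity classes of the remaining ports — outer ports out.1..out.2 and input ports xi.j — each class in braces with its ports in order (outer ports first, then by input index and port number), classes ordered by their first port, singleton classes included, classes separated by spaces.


After gluing at d3, chains via deleted ports link the x-ports.
after d1, the pattern on (x4, x3) reads {out.1} {out.2, x3.2} {x3.1} {x4.1} {x4.2} (out.j = its outer ports)
after d2, the pattern on (x2, x1) reads {out.1, out.2, x1.1, x1.2, x2.1, x2.2} (out.j = its outer ports)
after d3, the pattern on (x4, x3, x2, x1) reads {out.1, x3.2} {out.2, x1.1, x1.2, x2.1, x2.2} {x3.1} {x4.1} {x4.2} (out.j = its outer ports)

{out.1, x3.2} {out.2, x1.1, x1.2, x2.1, x2.2} {x3.1} {x4.1} {x4.2}


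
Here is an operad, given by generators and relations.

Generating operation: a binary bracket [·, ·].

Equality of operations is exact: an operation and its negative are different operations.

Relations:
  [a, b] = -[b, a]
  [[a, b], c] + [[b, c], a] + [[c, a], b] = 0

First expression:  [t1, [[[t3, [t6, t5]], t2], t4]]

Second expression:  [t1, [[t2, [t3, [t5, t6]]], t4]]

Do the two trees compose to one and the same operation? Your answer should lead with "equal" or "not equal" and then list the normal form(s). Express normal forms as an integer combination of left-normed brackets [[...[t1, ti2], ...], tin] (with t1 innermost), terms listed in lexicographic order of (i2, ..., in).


Reducing the first expression gives [[[[[t1, t2], t3], t5], t6], t4] - [[[[[t1, t2], t3], t6], t5], t4] - [[[[[t1, t2], t5], t6], t3], t4] + [[[[[t1, t2], t6], t5], t3], t4] - [[[[[t1, t3], t5], t6], t2], t4] + [[[[[t1, t3], t6], t5], t2], t4] - [[[[[t1, t4], t2], t3], t5], t6] + [[[[[t1, t4], t2], t3], t6], t5] + [[[[[t1, t4], t2], t5], t6], t3] - [[[[[t1, t4], t2], t6], t5], t3] + [[[[[t1, t4], t3], t5], t6], t2] - [[[[[t1, t4], t3], t6], t5], t2] - [[[[[t1, t4], t5], t6], t3], t2] + [[[[[t1, t4], t6], t5], t3], t2] + [[[[[t1, t5], t6], t3], t2], t4] - [[[[[t1, t6], t5], t3], t2], t4]
Reducing the second expression gives [[[[[t1, t2], t3], t5], t6], t4] - [[[[[t1, t2], t3], t6], t5], t4] - [[[[[t1, t2], t5], t6], t3], t4] + [[[[[t1, t2], t6], t5], t3], t4] - [[[[[t1, t3], t5], t6], t2], t4] + [[[[[t1, t3], t6], t5], t2], t4] - [[[[[t1, t4], t2], t3], t5], t6] + [[[[[t1, t4], t2], t3], t6], t5] + [[[[[t1, t4], t2], t5], t6], t3] - [[[[[t1, t4], t2], t6], t5], t3] + [[[[[t1, t4], t3], t5], t6], t2] - [[[[[t1, t4], t3], t6], t5], t2] - [[[[[t1, t4], t5], t6], t3], t2] + [[[[[t1, t4], t6], t5], t3], t2] + [[[[[t1, t5], t6], t3], t2], t4] - [[[[[t1, t6], t5], t3], t2], t4]
Identical normal forms: equal.

equal; both compose to [[[[[t1, t2], t3], t5], t6], t4] - [[[[[t1, t2], t3], t6], t5], t4] - [[[[[t1, t2], t5], t6], t3], t4] + [[[[[t1, t2], t6], t5], t3], t4] - [[[[[t1, t3], t5], t6], t2], t4] + [[[[[t1, t3], t6], t5], t2], t4] - [[[[[t1, t4], t2], t3], t5], t6] + [[[[[t1, t4], t2], t3], t6], t5] + [[[[[t1, t4], t2], t5], t6], t3] - [[[[[t1, t4], t2], t6], t5], t3] + [[[[[t1, t4], t3], t5], t6], t2] - [[[[[t1, t4], t3], t6], t5], t2] - [[[[[t1, t4], t5], t6], t3], t2] + [[[[[t1, t4], t6], t5], t3], t2] + [[[[[t1, t5], t6], t3], t2], t4] - [[[[[t1, t6], t5], t3], t2], t4]


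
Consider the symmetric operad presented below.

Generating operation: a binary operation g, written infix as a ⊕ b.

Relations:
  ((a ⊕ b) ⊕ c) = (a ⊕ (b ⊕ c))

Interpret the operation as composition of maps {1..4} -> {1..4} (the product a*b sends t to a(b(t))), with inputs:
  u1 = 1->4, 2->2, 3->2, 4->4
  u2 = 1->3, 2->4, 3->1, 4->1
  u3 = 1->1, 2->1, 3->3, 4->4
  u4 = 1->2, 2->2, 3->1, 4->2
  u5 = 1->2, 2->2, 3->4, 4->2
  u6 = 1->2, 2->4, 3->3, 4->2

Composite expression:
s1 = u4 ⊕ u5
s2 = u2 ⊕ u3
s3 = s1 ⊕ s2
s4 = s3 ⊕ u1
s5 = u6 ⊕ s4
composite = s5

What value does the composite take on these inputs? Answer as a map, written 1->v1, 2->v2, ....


1->4, 2->4, 3->4, 4->4

(u4 ⊕ u5) = 1->2, 2->2, 3->2, 4->2
(u2 ⊕ u3) = 1->3, 2->3, 3->1, 4->1
((u4 ⊕ u5) ⊕ (u2 ⊕ u3)) = 1->2, 2->2, 3->2, 4->2
(((u4 ⊕ u5) ⊕ (u2 ⊕ u3)) ⊕ u1) = 1->2, 2->2, 3->2, 4->2
(u6 ⊕ (((u4 ⊕ u5) ⊕ (u2 ⊕ u3)) ⊕ u1)) = 1->4, 2->4, 3->4, 4->4


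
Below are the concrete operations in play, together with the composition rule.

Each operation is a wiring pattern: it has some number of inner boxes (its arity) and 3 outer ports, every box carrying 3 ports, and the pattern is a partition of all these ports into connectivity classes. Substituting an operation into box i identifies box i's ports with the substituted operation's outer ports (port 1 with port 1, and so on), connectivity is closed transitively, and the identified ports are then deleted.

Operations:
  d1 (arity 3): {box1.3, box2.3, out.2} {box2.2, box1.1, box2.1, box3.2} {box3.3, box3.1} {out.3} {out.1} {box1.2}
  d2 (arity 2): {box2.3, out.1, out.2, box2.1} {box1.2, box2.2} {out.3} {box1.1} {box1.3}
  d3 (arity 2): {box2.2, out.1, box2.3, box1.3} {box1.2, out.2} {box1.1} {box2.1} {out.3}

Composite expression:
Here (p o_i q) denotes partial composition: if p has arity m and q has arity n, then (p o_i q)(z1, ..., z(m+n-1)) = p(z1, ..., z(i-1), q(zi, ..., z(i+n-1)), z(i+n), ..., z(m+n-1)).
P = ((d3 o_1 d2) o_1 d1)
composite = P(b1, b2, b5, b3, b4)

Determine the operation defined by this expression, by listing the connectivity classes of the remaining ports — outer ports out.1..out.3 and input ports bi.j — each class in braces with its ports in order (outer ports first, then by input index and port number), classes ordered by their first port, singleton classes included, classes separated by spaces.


{out.1, b4.2, b4.3} {out.2, b3.1, b3.3} {out.3} {b1.1, b2.1, b2.2, b5.2} {b1.2} {b1.3, b2.3, b3.2} {b4.1} {b5.1, b5.3}


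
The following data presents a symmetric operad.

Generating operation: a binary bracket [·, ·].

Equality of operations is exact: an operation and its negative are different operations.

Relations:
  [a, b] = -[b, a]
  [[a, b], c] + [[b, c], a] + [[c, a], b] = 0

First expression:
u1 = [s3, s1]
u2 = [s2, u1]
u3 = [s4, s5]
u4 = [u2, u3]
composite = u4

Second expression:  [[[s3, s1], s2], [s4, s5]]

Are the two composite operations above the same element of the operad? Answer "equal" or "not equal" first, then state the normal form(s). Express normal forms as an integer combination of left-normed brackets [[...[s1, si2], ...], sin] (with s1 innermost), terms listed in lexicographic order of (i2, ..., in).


not equal: they reduce to [[[[s1, s3], s2], s4], s5] - [[[[s1, s3], s2], s5], s4] and -[[[[s1, s3], s2], s4], s5] + [[[[s1, s3], s2], s5], s4]

The first expression, normalized: [[[[s1, s3], s2], s4], s5] - [[[[s1, s3], s2], s5], s4]
The second expression, normalized: -[[[[s1, s3], s2], s4], s5] + [[[[s1, s3], s2], s5], s4]
Different reductions; not equal.


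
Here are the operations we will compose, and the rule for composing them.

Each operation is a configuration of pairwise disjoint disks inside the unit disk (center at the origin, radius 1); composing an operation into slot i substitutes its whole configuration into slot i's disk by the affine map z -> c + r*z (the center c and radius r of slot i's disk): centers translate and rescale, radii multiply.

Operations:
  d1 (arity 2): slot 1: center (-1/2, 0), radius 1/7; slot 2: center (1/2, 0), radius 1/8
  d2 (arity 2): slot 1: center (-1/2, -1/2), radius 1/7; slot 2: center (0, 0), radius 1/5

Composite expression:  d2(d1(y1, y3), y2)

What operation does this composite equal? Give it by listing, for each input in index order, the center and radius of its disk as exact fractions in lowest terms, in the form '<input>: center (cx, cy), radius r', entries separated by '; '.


Below d2, radii multiply path by path; the y-disk centers shift.
y1: after 2 affine steps, its disk has center (-4/7, -1/2), radius 1/49
y3: after 2 affine steps, its disk has center (-3/7, -1/2), radius 1/56
y2: after 1 affine step, its disk has center (0, 0), radius 1/5

y1: center (-4/7, -1/2), radius 1/49; y2: center (0, 0), radius 1/5; y3: center (-3/7, -1/2), radius 1/56


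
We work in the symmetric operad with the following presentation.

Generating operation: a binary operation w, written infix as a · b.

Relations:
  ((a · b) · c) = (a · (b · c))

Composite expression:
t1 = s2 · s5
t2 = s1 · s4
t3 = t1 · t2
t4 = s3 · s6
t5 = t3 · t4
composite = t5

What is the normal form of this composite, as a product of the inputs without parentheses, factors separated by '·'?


s2 · s5 · s1 · s4 · s3 · s6

Under associativity of w, the answer is the s's in reading order.
(s2 · s5) reduces to s2 · s5
(s1 · s4) reduces to s1 · s4
((s2 · s5) · (s1 · s4)) reduces to s2 · s5 · s1 · s4
(s3 · s6) reduces to s3 · s6
(((s2 · s5) · (s1 · s4)) · (s3 · s6)) reduces to s2 · s5 · s1 · s4 · s3 · s6


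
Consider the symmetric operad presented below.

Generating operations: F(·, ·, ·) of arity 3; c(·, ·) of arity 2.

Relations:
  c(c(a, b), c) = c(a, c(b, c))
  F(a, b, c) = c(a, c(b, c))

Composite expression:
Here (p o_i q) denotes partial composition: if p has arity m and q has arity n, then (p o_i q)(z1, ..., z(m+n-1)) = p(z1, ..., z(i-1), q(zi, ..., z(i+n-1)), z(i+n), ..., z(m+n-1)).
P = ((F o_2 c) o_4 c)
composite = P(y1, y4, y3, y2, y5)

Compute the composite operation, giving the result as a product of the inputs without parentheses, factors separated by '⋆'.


The F-tree's shape is irrelevant; the y-reading-order decides.
c(y4, y3) collapses to y4 ⋆ y3
c(y2, y5) collapses to y2 ⋆ y5
F(y1, c(y4, y3), c(y2, y5)) collapses to y1 ⋆ y4 ⋆ y3 ⋆ y2 ⋆ y5

y1 ⋆ y4 ⋆ y3 ⋆ y2 ⋆ y5


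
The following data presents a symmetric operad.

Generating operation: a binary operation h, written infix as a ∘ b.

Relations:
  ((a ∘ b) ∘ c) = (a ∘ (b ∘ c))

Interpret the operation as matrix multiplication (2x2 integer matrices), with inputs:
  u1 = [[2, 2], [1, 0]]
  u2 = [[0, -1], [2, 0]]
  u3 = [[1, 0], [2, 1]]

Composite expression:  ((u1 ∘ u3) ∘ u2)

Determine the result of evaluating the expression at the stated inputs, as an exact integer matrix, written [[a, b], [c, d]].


[[4, -6], [0, -1]]

(u1 ∘ u3) = [[6, 2], [1, 0]]
((u1 ∘ u3) ∘ u2) = [[4, -6], [0, -1]]


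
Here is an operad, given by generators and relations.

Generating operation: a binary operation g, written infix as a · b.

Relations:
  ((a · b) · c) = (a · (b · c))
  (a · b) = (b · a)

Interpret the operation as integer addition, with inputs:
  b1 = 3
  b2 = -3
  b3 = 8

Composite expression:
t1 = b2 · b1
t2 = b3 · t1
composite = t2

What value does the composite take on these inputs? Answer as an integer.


8

(b2 · b1) = 0
(b3 · (b2 · b1)) = 8


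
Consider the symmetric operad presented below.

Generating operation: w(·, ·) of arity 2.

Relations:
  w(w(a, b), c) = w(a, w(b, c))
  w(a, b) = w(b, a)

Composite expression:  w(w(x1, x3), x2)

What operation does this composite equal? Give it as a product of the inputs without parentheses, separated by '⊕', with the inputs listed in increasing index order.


x1 ⊕ x2 ⊕ x3

Any arrangement under w is one operation, so sort the x-inputs.
w(x1, x3) unparenthesizes to x1 ⊕ x3
w(w(x1, x3), x2) unparenthesizes to x1 ⊕ x3 ⊕ x2
putting the inputs in ascending order: x1 ⊕ x2 ⊕ x3


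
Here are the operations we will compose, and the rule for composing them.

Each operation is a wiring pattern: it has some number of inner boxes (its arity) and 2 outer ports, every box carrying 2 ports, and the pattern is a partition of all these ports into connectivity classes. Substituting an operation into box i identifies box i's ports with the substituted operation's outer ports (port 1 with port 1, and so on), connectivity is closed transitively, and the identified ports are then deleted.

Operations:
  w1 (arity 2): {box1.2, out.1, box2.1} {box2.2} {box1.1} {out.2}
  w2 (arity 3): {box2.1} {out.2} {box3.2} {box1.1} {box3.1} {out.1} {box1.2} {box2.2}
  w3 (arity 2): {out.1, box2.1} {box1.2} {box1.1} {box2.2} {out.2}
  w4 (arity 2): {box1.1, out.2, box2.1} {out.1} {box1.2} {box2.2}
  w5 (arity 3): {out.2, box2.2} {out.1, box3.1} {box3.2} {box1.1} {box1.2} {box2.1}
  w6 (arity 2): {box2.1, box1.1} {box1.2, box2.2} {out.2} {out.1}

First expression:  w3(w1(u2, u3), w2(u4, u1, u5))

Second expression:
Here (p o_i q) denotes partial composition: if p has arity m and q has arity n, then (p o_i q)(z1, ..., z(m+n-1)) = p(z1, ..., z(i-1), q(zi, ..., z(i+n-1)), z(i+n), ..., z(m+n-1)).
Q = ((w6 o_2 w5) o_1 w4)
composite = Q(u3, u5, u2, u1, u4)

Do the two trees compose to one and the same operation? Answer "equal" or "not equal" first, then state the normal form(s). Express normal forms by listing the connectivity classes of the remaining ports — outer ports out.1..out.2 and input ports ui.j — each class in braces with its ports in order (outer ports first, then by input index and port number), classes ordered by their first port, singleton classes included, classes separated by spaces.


not equal — first {out.1} {out.2} {u1.1} {u1.2} {u2.1} {u2.2, u3.1} {u3.2} {u4.1} {u4.2} {u5.1} {u5.2}, second {out.1} {out.2} {u1.1} {u1.2, u3.1, u5.1} {u2.1} {u2.2} {u3.2} {u4.1} {u4.2} {u5.2}

The first expression reduces to {out.1} {out.2} {u1.1} {u1.2} {u2.1} {u2.2, u3.1} {u3.2} {u4.1} {u4.2} {u5.1} {u5.2}
The second expression reduces to {out.1} {out.2} {u1.1} {u1.2, u3.1, u5.1} {u2.1} {u2.2} {u3.2} {u4.1} {u4.2} {u5.2}
The forms do not match — not equal.


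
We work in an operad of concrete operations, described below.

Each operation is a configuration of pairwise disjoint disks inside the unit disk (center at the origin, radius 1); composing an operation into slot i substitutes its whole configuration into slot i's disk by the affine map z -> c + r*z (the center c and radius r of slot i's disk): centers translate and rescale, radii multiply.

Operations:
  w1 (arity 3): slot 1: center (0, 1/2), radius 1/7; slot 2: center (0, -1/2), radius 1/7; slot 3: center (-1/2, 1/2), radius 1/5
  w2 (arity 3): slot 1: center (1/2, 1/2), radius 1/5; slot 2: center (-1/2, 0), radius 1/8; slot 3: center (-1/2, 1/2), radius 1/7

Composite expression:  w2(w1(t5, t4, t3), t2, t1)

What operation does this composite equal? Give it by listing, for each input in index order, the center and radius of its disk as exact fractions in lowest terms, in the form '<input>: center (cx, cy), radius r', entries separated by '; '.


Nesting under w2 composes maps z -> c + r*z down each t-path.
for t5, the 2-step affine chain lands on center (1/2, 3/5), radius 1/35
for t4, the 2-step affine chain lands on center (1/2, 2/5), radius 1/35
for t3, the 2-step affine chain lands on center (2/5, 3/5), radius 1/25
for t2, the 1-step affine chain lands on center (-1/2, 0), radius 1/8
for t1, the 1-step affine chain lands on center (-1/2, 1/2), radius 1/7

t1: center (-1/2, 1/2), radius 1/7; t2: center (-1/2, 0), radius 1/8; t3: center (2/5, 3/5), radius 1/25; t4: center (1/2, 2/5), radius 1/35; t5: center (1/2, 3/5), radius 1/35


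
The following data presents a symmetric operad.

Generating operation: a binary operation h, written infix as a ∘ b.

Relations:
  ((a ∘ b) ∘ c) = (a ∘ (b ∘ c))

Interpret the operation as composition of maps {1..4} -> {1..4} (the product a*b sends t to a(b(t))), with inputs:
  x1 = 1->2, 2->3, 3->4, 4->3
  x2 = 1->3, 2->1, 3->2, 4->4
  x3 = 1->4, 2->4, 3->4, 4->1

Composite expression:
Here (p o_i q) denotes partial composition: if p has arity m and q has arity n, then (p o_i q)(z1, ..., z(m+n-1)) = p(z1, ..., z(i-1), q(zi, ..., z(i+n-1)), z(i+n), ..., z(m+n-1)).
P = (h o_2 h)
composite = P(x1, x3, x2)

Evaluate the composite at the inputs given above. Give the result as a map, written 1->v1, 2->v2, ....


1->3, 2->3, 3->3, 4->2

(x3 ∘ x2) = 1->4, 2->4, 3->4, 4->1
(x1 ∘ (x3 ∘ x2)) = 1->3, 2->3, 3->3, 4->2
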